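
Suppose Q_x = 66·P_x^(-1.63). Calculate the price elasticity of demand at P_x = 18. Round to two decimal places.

-1.63

For a Cobb–Douglas (constant-elasticity) form Q_x = A·P_x^α·…, the elasticity with respect to P_x equals the exponent α at every point.
Here the exponent on P_x is -1.63, so the price elasticity of demand is -1.63.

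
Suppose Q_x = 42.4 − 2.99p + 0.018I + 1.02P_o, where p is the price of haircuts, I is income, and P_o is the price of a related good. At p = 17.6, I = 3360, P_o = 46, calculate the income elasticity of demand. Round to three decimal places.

First evaluate Q_x: 42.4 − 2.99(17.6) + 0.018(3360) + 1.02(46) = 42.4 − 52.624 + 60.48 + 46.92 = 97.176.
∂Q_x/∂I = +0.018, so E_I = 0.018·(3360/97.176) ≈ 0.622.
E_I ∈ (0,1): normal good (necessity).

0.622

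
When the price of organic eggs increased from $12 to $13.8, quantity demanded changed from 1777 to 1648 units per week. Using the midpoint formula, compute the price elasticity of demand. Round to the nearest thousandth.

-0.540

%ΔQ = (1648 − 1777)/[(1777 + 1648)/2] = -129/1712.5 ≈ -0.0753.
%ΔP = (13.8 − 12)/[(12 + 13.8)/2] = 1.8/12.9 ≈ 0.1395.
Arc elasticity E = %ΔQ/%ΔP ≈ -0.0753/0.1395 ≈ -0.540.
|E| < 1: demand is inelastic over this range.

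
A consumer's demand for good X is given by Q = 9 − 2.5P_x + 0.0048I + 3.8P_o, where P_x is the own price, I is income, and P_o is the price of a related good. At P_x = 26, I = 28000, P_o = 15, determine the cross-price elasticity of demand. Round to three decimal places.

Q = 9 − 2.5(26) + 0.0048(28000) + 3.8(15) = 9 − 65 + 134.4 + 57 = 135.4.
∂Q/∂P_o = +3.8, so E_xy = 3.8·(15/135.4) ≈ 0.421.
E_xy > 0: the goods are substitutes.

0.421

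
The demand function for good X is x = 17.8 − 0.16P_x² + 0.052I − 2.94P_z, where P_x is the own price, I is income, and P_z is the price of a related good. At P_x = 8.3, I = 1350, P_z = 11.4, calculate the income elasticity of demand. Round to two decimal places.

Substituting, x = 17.8 − 0.16(8.3)² + 0.052(1350) − 2.94(11.4) = 17.8 − 11.0224 + 70.2 − 33.516 = 43.4616.
∂x/∂I = +0.052, so E_I = 0.052·(1350/43.4616) ≈ 1.62.
E_I > 1: normal good (luxury).

1.62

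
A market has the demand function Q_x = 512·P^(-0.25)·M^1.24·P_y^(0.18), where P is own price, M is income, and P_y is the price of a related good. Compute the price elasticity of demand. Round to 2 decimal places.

-0.25

For a Cobb–Douglas (constant-elasticity) form Q_x = A·P^α·…, the elasticity with respect to P equals the exponent α at every point.
Here the exponent on P is -0.25, so the price elasticity of demand is -0.25.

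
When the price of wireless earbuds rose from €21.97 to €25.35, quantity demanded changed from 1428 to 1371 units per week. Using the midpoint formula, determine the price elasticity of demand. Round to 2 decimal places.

%Δq = (1371 − 1428)/[(1428 + 1371)/2] = -57/1399.5 ≈ -0.0407.
%Δp = (25.35 − 21.97)/[(21.97 + 25.35)/2] = 3.38/23.66 ≈ 0.1429.
Arc elasticity E = %Δq/%Δp ≈ -0.0407/0.1429 ≈ -0.29.
|E| < 1: demand is inelastic over this range.

-0.29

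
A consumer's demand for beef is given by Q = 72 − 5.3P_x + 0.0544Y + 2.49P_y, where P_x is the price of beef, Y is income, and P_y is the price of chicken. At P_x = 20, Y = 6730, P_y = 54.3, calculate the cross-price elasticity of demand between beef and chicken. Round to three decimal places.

0.289

Evaluating quantity at (P_x, Y, P_y) gives Q = 72 − 5.3(20) + 0.0544(6730) + 2.49(54.3) = 72 − 106 + 366.112 + 135.207 = 467.319.
∂Q/∂P_y = +2.49, so E_xy = 2.49·(54.3/467.319) ≈ 0.289.
E_xy > 0: the goods are substitutes.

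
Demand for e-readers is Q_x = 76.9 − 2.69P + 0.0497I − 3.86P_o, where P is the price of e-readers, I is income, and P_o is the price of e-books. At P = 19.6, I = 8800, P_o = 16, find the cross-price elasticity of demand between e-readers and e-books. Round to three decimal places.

At the given point, Q_x = 76.9 − 2.69(19.6) + 0.0497(8800) − 3.86(16) = 76.9 − 52.724 + 437.36 − 61.76 = 399.776.
∂Q_x/∂P_o = −3.86, so E_xy = -3.86·(16/399.776) ≈ -0.154.
E_xy < 0: the goods are complements.

-0.154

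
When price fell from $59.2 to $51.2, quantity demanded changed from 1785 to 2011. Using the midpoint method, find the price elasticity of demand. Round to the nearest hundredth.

%ΔQ = (2011 − 1785)/[(1785 + 2011)/2] = 226/1898 ≈ 0.1191.
%Δp = (51.2 − 59.2)/[(59.2 + 51.2)/2] = -8/55.2 ≈ -0.1449.
Arc elasticity E = %ΔQ/%Δp ≈ 0.1191/-0.1449 ≈ -0.82.
|E| < 1: demand is inelastic over this range.

-0.82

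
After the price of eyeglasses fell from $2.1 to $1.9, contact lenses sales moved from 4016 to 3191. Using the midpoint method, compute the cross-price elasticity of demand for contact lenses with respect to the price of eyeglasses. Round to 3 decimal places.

2.289

%ΔQ_x = (3191 − 4016)/[(4016+3191)/2] = -825/3603.5 ≈ -0.2289.
%ΔP_y = (1.9 − 2.1)/[(2.1+1.9)/2] ≈ -0.1000.
E_xy = -0.2289/-0.1000 ≈ 2.289.
E_xy > 0, so contact lenses and eyeglasses are substitutes.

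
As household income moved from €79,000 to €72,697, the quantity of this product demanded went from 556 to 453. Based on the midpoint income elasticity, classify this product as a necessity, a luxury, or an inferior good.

%ΔQ = (453 − 556)/[(556+453)/2] = -103/504.5 ≈ -0.2042.
%ΔY = (72,697 − 79,000)/[(79,000+72,697)/2] = -6303/75848.5 ≈ -0.0831.
E_I = %ΔQ/%ΔY ≈ 2.457.
E_I > 1: normal good (luxury).

luxury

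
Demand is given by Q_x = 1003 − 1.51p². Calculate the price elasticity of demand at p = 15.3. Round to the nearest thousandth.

At p = 15.3, Q_x = 649.5241.
dQ_x/dp = −2·1.51·p = −46.206.
Point elasticity E = (dQ_x/dp)·(p/Q_x) = -46.206 × 15.3/649.5241 ≈ -1.088.
|E| > 1, so demand is elastic at this price.

-1.088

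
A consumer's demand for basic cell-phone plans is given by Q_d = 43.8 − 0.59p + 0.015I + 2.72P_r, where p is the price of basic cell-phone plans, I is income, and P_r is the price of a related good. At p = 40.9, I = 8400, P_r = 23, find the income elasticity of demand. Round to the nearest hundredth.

0.61

Substituting, Q_d = 43.8 − 0.59(40.9) + 0.015(8400) + 2.72(23) = 43.8 − 24.131 + 126 + 62.56 = 208.229.
∂Q_d/∂I = +0.015, so E_I = 0.015·(8400/208.229) ≈ 0.61.
E_I ∈ (0,1): normal good (necessity).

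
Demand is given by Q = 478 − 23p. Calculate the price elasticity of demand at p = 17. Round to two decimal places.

-4.49

At p = 17, Q = 87.
dQ/dp = −23.
Point elasticity E = (dQ/dp)·(p/Q) = -23 × 17/87 ≈ -4.49.
|E| > 1, so demand is elastic at this price.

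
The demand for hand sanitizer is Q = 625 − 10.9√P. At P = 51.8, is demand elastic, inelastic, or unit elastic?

At P = 51.8, Q = 546.5503.
dQ/dP = −10.9/(2√P) = −10.9/(2·7.1972).
Point elasticity E = (dQ/dP)·(P/Q) = -0.7572 × 51.8/546.5503 ≈ -0.072.
|E| ≈ 0.072 < 1, so demand is inelastic.

inelastic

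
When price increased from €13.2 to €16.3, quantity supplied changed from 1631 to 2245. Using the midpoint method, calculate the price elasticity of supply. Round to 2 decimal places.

1.51

%Δq = (2245 − 1631)/[(1631 + 2245)/2] = 614/1938 ≈ 0.3168.
%ΔP = (16.3 − 13.2)/[(13.2 + 16.3)/2] = 3.1/14.75 ≈ 0.2102.
Arc elasticity E = %Δq/%ΔP ≈ 0.3168/0.2102 ≈ 1.51.
|E| > 1: supply is elastic over this range.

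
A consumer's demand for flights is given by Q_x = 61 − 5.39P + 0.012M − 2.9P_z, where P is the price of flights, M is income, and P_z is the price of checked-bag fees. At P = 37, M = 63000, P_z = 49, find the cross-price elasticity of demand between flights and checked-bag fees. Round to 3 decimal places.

-0.299

Substituting, Q_x = 61 − 5.39(37) + 0.012(63000) − 2.9(49) = 61 − 199.43 + 756 − 142.1 = 475.47.
∂Q_x/∂P_z = −2.9, so E_xy = -2.9·(49/475.47) ≈ -0.299.
E_xy < 0: the goods are complements.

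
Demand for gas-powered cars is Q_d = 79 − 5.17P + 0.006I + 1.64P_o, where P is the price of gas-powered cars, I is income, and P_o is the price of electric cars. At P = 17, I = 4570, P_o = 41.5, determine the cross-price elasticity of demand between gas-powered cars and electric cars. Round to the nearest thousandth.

Q_d = 79 − 5.17(17) + 0.006(4570) + 1.64(41.5) = 79 − 87.89 + 27.42 + 68.06 = 86.59.
∂Q_d/∂P_o = +1.64, so E_xy = 1.64·(41.5/86.59) ≈ 0.786.
E_xy > 0: the goods are substitutes.

0.786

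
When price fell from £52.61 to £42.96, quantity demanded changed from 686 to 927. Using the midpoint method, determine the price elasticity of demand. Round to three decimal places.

-1.480

%ΔQ = (927 − 686)/[(686 + 927)/2] = 241/806.5 ≈ 0.2988.
%ΔP = (42.96 − 52.61)/[(52.61 + 42.96)/2] = -9.65/47.785 ≈ -0.2019.
Arc elasticity E = %ΔQ/%ΔP ≈ 0.2988/-0.2019 ≈ -1.480.
|E| > 1: demand is elastic over this range.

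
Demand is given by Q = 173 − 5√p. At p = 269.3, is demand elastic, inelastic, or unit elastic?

inelastic

At p = 269.3, Q = 90.9482.
dQ/dp = −5/(2√p) = −5/(2·16.4104).
Point elasticity E = (dQ/dp)·(p/Q) = -0.1523 × 269.3/90.9482 ≈ -0.451.
|E| ≈ 0.451 < 1, so demand is inelastic.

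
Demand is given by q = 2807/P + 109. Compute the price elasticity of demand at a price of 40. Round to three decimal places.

At P = 40, q = 179.175.
dq/dP = −2807/P² = −1.7544.
Point elasticity E = (dq/dP)·(P/q) = -1.7544 × 40/179.175 ≈ -0.392.
|E| < 1, so demand is inelastic at this price.

-0.392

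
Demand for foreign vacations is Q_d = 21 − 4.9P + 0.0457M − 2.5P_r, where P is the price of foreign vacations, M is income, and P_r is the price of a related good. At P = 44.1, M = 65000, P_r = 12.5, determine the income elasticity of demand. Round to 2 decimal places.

Evaluating quantity at (P, M, P_r) gives Q_d = 21 − 4.9(44.1) + 0.0457(65000) − 2.5(12.5) = 21 − 216.09 + 2970.5 − 31.25 = 2744.16.
∂Q_d/∂M = +0.0457, so E_I = 0.0457·(65000/2744.16) ≈ 1.08.
E_I > 1: normal good (luxury).

1.08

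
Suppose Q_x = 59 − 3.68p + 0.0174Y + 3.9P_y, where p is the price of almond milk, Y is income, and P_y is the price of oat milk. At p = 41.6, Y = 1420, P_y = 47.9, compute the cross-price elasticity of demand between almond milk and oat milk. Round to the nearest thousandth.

Substituting, Q_x = 59 − 3.68(41.6) + 0.0174(1420) + 3.9(47.9) = 59 − 153.088 + 24.708 + 186.81 = 117.43.
∂Q_x/∂P_y = +3.9, so E_xy = 3.9·(47.9/117.43) ≈ 1.591.
E_xy > 0: the goods are substitutes.

1.591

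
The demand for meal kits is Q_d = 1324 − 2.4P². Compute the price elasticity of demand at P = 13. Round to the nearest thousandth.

-0.883

At P = 13, Q_d = 918.4.
dQ_d/dP = −2·2.4·P = −62.4.
Point elasticity E = (dQ_d/dP)·(P/Q_d) = -62.4 × 13/918.4 ≈ -0.883.
|E| < 1, so demand is inelastic at this price.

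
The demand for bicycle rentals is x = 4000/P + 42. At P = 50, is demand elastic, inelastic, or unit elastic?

inelastic

At P = 50, x = 122.
dx/dP = −4000/P² = −1.6.
Point elasticity E = (dx/dP)·(P/x) = -1.6 × 50/122 ≈ -0.656.
|E| ≈ 0.656 < 1, so demand is inelastic.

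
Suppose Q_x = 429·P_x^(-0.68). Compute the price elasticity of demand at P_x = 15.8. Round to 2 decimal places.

For a Cobb–Douglas (constant-elasticity) form Q_x = A·P_x^α·…, the elasticity with respect to P_x equals the exponent α at every point.
Here the exponent on P_x is -0.68, so the price elasticity of demand is -0.68.

-0.68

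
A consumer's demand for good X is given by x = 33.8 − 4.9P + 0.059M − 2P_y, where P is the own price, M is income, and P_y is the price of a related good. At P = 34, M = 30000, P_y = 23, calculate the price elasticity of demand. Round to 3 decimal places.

-0.105

Substituting, x = 33.8 − 4.9(34) + 0.059(30000) − 2(23) = 33.8 − 166.6 + 1770 − 46 = 1591.2.
∂x/∂P = −4.9, so E_p = (−4.9)·(34/1591.2) ≈ -0.105.
|E_p| < 1: demand is inelastic.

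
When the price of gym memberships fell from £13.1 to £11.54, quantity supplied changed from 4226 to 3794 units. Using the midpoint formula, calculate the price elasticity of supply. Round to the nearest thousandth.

%Δq = (3794 − 4226)/[(4226 + 3794)/2] = -432/4010 ≈ -0.1077.
%Δp = (11.54 − 13.1)/[(13.1 + 11.54)/2] = -1.56/12.32 ≈ -0.1266.
Arc elasticity E = %Δq/%Δp ≈ -0.1077/-0.1266 ≈ 0.851.
|E| < 1: supply is inelastic over this range.

0.851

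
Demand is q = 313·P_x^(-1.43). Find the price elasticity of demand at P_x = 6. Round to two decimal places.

-1.43

For a Cobb–Douglas (constant-elasticity) form q = A·P_x^α·…, the elasticity with respect to P_x equals the exponent α at every point.
Here the exponent on P_x is -1.43, so the price elasticity of demand is -1.43.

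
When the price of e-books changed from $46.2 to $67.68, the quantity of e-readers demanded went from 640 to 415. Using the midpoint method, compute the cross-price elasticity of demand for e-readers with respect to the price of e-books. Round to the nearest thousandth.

-1.131

%ΔQ_x = (415 − 640)/[(640+415)/2] = -225/527.5 ≈ -0.4265.
%ΔP_y = (67.68 − 46.2)/[(46.2+67.68)/2] ≈ 0.3772.
E_xy = -0.4265/0.3772 ≈ -1.131.
E_xy < 0, so e-readers and e-books are complements.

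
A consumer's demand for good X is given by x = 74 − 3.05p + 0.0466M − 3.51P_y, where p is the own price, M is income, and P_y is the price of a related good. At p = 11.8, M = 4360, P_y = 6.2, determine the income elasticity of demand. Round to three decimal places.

First evaluate x: 74 − 3.05(11.8) + 0.0466(4360) − 3.51(6.2) = 74 − 35.99 + 203.176 − 21.762 = 219.424.
∂x/∂M = +0.0466, so E_I = 0.0466·(4360/219.424) ≈ 0.926.
E_I ∈ (0,1): normal good (necessity).

0.926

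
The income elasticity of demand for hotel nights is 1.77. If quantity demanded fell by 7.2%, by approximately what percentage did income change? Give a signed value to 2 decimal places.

-4.07

%ΔQ ≈ E × %ΔI ⇒ %ΔI = %ΔQ / E = (-7.2%)/(1.77) ≈ -4.07%.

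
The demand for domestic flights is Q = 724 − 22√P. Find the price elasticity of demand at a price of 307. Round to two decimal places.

-0.57

At P = 307, Q = 338.5289.
dQ/dP = −22/(2√P) = −22/(2·17.5214).
Point elasticity E = (dQ/dP)·(P/Q) = -0.6278 × 307/338.5289 ≈ -0.57.
|E| < 1, so demand is inelastic at this price.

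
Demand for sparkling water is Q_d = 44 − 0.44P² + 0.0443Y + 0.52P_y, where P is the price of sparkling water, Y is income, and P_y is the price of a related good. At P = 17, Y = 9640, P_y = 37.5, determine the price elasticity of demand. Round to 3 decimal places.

-0.700

At the given point, Q_d = 44 − 0.44(17)² + 0.0443(9640) + 0.52(37.5) = 44 − 127.16 + 427.052 + 19.5 = 363.392.
∂Q_d/∂P = −2·0.44·P = -14.96, so E_p = -14.96·(17/363.392) ≈ -0.700.
|E_p| < 1: demand is inelastic.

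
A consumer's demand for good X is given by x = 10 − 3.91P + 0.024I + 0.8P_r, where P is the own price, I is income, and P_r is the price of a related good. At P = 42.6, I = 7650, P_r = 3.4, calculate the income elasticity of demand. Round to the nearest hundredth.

Substituting, x = 10 − 3.91(42.6) + 0.024(7650) + 0.8(3.4) = 10 − 166.566 + 183.6 + 2.72 = 29.754.
∂x/∂I = +0.024, so E_I = 0.024·(7650/29.754) ≈ 6.17.
E_I > 1: normal good (luxury).

6.17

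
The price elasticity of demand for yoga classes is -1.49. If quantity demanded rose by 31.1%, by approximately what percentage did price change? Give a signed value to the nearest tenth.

%ΔQ ≈ E × %ΔP ⇒ %ΔP = %ΔQ / E = (31.1%)/(-1.49) ≈ -20.9%.

-20.9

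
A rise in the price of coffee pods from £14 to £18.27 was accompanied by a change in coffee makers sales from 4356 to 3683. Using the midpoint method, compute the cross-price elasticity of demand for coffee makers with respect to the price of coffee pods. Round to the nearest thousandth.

-0.633

%ΔQ_x = (3683 − 4356)/[(4356+3683)/2] = -673/4019.5 ≈ -0.1674.
%ΔP_y = (18.27 − 14)/[(14+18.27)/2] ≈ 0.2646.
E_xy = -0.1674/0.2646 ≈ -0.633.
E_xy < 0, so coffee makers and coffee pods are complements.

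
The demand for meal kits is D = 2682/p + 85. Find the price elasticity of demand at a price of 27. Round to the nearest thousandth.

At p = 27, D = 184.3333.
dD/dp = −2682/p² = −3.679.
Point elasticity E = (dD/dp)·(p/D) = -3.679 × 27/184.3333 ≈ -0.539.
|E| < 1, so demand is inelastic at this price.

-0.539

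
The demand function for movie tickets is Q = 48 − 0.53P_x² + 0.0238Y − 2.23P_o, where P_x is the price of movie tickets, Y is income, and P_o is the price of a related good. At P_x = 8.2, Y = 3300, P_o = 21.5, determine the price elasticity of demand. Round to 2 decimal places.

-1.66

At the given point, Q = 48 − 0.53(8.2)² + 0.0238(3300) − 2.23(21.5) = 48 − 35.6372 + 78.54 − 47.945 = 42.9578.
∂Q/∂P_x = −2·0.53·P_x = -8.692, so E_p = -8.692·(8.2/42.9578) ≈ -1.66.
|E_p| > 1: demand is elastic.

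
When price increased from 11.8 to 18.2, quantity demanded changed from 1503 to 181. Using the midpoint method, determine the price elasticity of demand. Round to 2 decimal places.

%Δq = (181 − 1503)/[(1503 + 181)/2] = -1322/842 ≈ -1.5701.
%Δp = (18.2 − 11.8)/[(11.8 + 18.2)/2] = 6.4/15 ≈ 0.4267.
Arc elasticity E = %Δq/%Δp ≈ -1.5701/0.4267 ≈ -3.68.
|E| > 1: demand is elastic over this range.

-3.68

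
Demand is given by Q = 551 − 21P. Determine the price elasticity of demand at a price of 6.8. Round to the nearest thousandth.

-0.350

At P = 6.8, Q = 408.2.
dQ/dP = −21.
Point elasticity E = (dQ/dP)·(P/Q) = -21 × 6.8/408.2 ≈ -0.350.
|E| < 1, so demand is inelastic at this price.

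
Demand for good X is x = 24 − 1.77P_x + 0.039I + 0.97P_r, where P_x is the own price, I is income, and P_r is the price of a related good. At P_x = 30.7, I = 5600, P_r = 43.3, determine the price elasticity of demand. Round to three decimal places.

First evaluate x: 24 − 1.77(30.7) + 0.039(5600) + 0.97(43.3) = 24 − 54.339 + 218.4 + 42.001 = 230.062.
∂x/∂P_x = −1.77, so E_p = (−1.77)·(30.7/230.062) ≈ -0.236.
|E_p| < 1: demand is inelastic.

-0.236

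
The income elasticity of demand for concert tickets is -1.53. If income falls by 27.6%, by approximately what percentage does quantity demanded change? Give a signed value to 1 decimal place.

42.2

%ΔQ ≈ E × %ΔI = (-1.53) × (-27.6%) ≈ 42.2%.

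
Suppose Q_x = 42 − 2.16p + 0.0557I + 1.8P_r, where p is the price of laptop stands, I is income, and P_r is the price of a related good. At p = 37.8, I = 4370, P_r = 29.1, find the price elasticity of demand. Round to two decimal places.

-0.32

Evaluating quantity at (p, I, P_r) gives Q_x = 42 − 2.16(37.8) + 0.0557(4370) + 1.8(29.1) = 42 − 81.648 + 243.409 + 52.38 = 256.141.
∂Q_x/∂p = −2.16, so E_p = (−2.16)·(37.8/256.141) ≈ -0.32.
|E_p| < 1: demand is inelastic.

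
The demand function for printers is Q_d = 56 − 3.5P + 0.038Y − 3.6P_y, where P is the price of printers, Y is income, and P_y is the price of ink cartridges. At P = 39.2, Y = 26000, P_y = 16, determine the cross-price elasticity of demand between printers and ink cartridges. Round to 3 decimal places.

-0.068

Evaluating quantity at (P, Y, P_y) gives Q_d = 56 − 3.5(39.2) + 0.038(26000) − 3.6(16) = 56 − 137.2 + 988 − 57.6 = 849.2.
∂Q_d/∂P_y = −3.6, so E_xy = -3.6·(16/849.2) ≈ -0.068.
E_xy < 0: the goods are complements.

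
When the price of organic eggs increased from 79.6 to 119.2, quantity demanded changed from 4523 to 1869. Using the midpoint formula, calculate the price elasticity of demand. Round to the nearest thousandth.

-2.084

%ΔQ = (1869 − 4523)/[(4523 + 1869)/2] = -2654/3196 ≈ -0.8304.
%Δp = (119.2 − 79.6)/[(79.6 + 119.2)/2] = 39.6/99.4 ≈ 0.3984.
Arc elasticity E = %ΔQ/%Δp ≈ -0.8304/0.3984 ≈ -2.084.
|E| > 1: demand is elastic over this range.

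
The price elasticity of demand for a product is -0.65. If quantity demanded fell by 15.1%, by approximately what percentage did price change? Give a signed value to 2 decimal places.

23.23

%ΔQ ≈ E × %ΔP ⇒ %ΔP = %ΔQ / E = (-15.1%)/(-0.65) ≈ 23.23%.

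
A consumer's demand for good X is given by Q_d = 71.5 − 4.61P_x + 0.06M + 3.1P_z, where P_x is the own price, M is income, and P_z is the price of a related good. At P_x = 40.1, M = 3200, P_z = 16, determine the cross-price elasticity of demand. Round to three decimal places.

Evaluating quantity at (P_x, M, P_z) gives Q_d = 71.5 − 4.61(40.1) + 0.06(3200) + 3.1(16) = 71.5 − 184.861 + 192 + 49.6 = 128.239.
∂Q_d/∂P_z = +3.1, so E_xy = 3.1·(16/128.239) ≈ 0.387.
E_xy > 0: the goods are substitutes.

0.387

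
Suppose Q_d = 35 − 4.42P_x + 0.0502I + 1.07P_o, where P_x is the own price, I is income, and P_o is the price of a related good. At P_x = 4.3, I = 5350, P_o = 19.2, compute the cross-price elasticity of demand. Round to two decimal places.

0.07

Q_d = 35 − 4.42(4.3) + 0.0502(5350) + 1.07(19.2) = 35 − 19.006 + 268.57 + 20.544 = 305.108.
∂Q_d/∂P_o = +1.07, so E_xy = 1.07·(19.2/305.108) ≈ 0.07.
E_xy > 0: the goods are substitutes.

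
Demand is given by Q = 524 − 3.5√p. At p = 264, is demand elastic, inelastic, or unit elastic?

At p = 264, Q = 467.1317.
dQ/dp = −3.5/(2√p) = −3.5/(2·16.2481).
Point elasticity E = (dQ/dp)·(p/Q) = -0.1077 × 264/467.1317 ≈ -0.061.
|E| ≈ 0.061 < 1, so demand is inelastic.

inelastic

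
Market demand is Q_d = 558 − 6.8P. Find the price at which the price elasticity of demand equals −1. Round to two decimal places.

41.03

For linear demand Q_d = a − bP, E = −bP/(a − bP). |E| = 1 ⇒ bP = a − bP ⇒ P = a/(2b).
P = 558/(2·6.8) ≈ 41.03.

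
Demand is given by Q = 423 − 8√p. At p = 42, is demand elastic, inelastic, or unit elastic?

At p = 42, Q = 371.1541.
dQ/dp = −8/(2√p) = −8/(2·6.4807).
Point elasticity E = (dQ/dp)·(p/Q) = -0.6172 × 42/371.1541 ≈ -0.070.
|E| ≈ 0.070 < 1, so demand is inelastic.

inelastic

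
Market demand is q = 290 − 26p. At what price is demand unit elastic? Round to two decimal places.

For linear demand q = a − bp, E = −bp/(a − bp). |E| = 1 ⇒ bp = a − bp ⇒ p = a/(2b).
p = 290/(2·26) ≈ 5.58.

5.58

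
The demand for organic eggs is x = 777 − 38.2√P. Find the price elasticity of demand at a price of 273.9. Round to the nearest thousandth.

At P = 273.9, x = 144.7929.
dx/dP = −38.2/(2√P) = −38.2/(2·16.5499).
Point elasticity E = (dx/dP)·(P/x) = -1.1541 × 273.9/144.7929 ≈ -2.183.
|E| > 1, so demand is elastic at this price.

-2.183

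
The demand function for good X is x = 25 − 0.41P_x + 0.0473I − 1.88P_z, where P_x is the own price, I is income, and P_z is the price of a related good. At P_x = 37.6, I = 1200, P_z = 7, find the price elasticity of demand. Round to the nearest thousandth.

At the given point, x = 25 − 0.41(37.6) + 0.0473(1200) − 1.88(7) = 25 − 15.416 + 56.76 − 13.16 = 53.184.
∂x/∂P_x = −0.41, so E_p = (−0.41)·(37.6/53.184) ≈ -0.290.
|E_p| < 1: demand is inelastic.

-0.290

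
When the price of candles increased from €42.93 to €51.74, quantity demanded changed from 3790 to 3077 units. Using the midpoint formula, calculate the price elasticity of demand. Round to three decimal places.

-1.116

%ΔQ = (3077 − 3790)/[(3790 + 3077)/2] = -713/3433.5 ≈ -0.2077.
%ΔP = (51.74 − 42.93)/[(42.93 + 51.74)/2] = 8.81/47.335 ≈ 0.1861.
Arc elasticity E = %ΔQ/%ΔP ≈ -0.2077/0.1861 ≈ -1.116.
|E| > 1: demand is elastic over this range.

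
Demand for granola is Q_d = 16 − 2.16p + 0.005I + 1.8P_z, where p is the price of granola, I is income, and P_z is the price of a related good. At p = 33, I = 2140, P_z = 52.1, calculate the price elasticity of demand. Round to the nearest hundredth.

-1.45

At the given point, Q_d = 16 − 2.16(33) + 0.005(2140) + 1.8(52.1) = 16 − 71.28 + 10.7 + 93.78 = 49.2.
∂Q_d/∂p = −2.16, so E_p = (−2.16)·(33/49.2) ≈ -1.45.
|E_p| > 1: demand is elastic.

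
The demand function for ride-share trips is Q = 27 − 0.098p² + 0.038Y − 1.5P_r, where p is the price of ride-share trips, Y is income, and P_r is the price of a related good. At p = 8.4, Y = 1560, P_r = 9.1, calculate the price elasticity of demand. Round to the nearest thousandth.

-0.210

Evaluating quantity at (p, Y, P_r) gives Q = 27 − 0.098(8.4)² + 0.038(1560) − 1.5(9.1) = 27 − 6.9149 + 59.28 − 13.65 = 65.7151.
∂Q/∂p = −2·0.098·p = -1.6464, so E_p = -1.6464·(8.4/65.7151) ≈ -0.210.
|E_p| < 1: demand is inelastic.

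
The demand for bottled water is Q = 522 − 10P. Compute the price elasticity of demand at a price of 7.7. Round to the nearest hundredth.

At P = 7.7, Q = 445.
dQ/dP = −10.
Point elasticity E = (dQ/dP)·(P/Q) = -10 × 7.7/445 ≈ -0.17.
|E| < 1, so demand is inelastic at this price.

-0.17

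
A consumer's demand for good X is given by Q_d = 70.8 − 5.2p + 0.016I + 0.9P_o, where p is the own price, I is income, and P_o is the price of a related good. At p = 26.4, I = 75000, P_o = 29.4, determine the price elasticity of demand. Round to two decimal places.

Q_d = 70.8 − 5.2(26.4) + 0.016(75000) + 0.9(29.4) = 70.8 − 137.28 + 1200 + 26.46 = 1159.98.
∂Q_d/∂p = −5.2, so E_p = (−5.2)·(26.4/1159.98) ≈ -0.12.
|E_p| < 1: demand is inelastic.

-0.12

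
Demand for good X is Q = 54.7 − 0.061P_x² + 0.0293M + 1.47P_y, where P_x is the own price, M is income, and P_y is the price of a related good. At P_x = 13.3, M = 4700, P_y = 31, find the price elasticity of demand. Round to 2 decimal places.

-0.09

First evaluate Q: 54.7 − 0.061(13.3)² + 0.0293(4700) + 1.47(31) = 54.7 − 10.7903 + 137.71 + 45.57 = 227.1897.
∂Q/∂P_x = −2·0.061·P_x = -1.6226, so E_p = -1.6226·(13.3/227.1897) ≈ -0.09.
|E_p| < 1: demand is inelastic.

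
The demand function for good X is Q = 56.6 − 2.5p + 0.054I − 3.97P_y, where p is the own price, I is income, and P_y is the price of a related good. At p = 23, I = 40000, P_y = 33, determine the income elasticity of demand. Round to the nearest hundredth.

Evaluating quantity at (p, I, P_y) gives Q = 56.6 − 2.5(23) + 0.054(40000) − 3.97(33) = 56.6 − 57.5 + 2160 − 131.01 = 2028.09.
∂Q/∂I = +0.054, so E_I = 0.054·(40000/2028.09) ≈ 1.07.
E_I > 1: normal good (luxury).

1.07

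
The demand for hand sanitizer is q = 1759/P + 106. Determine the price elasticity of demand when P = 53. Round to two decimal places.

At P = 53, q = 139.1887.
dq/dP = −1759/P² = −0.6262.
Point elasticity E = (dq/dP)·(P/q) = -0.6262 × 53/139.1887 ≈ -0.24.
|E| < 1, so demand is inelastic at this price.

-0.24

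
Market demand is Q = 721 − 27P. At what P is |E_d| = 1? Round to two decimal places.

For linear demand Q = a − bP, E = −bP/(a − bP). |E| = 1 ⇒ bP = a − bP ⇒ P = a/(2b).
P = 721/(2·27) ≈ 13.35.

13.35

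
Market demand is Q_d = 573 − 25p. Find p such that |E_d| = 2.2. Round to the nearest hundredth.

15.76

Set −bp/(a − bp) = −2.2 ⇒ bp = 2.2(a − bp) ⇒ bp(1+2.2) = 2.2·a.
p = 2.2·573/(25·3.2) ≈ 15.76.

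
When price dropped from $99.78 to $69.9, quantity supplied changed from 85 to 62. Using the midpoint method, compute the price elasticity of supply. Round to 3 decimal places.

0.889

%Δq = (62 − 85)/[(85 + 62)/2] = -23/73.5 ≈ -0.3129.
%ΔP = (69.9 − 99.78)/[(99.78 + 69.9)/2] = -29.88/84.84 ≈ -0.3522.
Arc elasticity E = %Δq/%ΔP ≈ -0.3129/-0.3522 ≈ 0.889.
|E| < 1: supply is inelastic over this range.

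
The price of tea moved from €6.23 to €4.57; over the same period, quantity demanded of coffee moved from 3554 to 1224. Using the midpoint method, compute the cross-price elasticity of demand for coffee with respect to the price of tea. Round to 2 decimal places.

3.17

%ΔQ_x = (1224 − 3554)/[(3554+1224)/2] = -2330/2389 ≈ -0.9753.
%ΔP_y = (4.57 − 6.23)/[(6.23+4.57)/2] ≈ -0.3074.
E_xy = -0.9753/-0.3074 ≈ 3.17.
E_xy > 0, so coffee and tea are substitutes.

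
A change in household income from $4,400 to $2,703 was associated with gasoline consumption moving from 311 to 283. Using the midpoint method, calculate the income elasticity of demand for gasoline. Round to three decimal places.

0.197

%ΔQ = (283 − 311)/[(311+283)/2] = -28/297 ≈ -0.0943.
%ΔI = (2,703 − 4,400)/[(4,400+2,703)/2] = -1697/3551.5 ≈ -0.4778.
E_I = %ΔQ/%ΔI ≈ 0.197.
E_I ∈ (0,1): normal good (necessity).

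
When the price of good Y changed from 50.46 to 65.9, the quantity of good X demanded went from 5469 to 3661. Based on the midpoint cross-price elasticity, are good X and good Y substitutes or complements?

%ΔQ_x = (3661 − 5469)/[(5469+3661)/2] = -1808/4565 ≈ -0.3961.
%ΔP_y = (65.9 − 50.46)/[(50.46+65.9)/2] ≈ 0.2654.
E_xy = -0.3961/0.2654 ≈ -1.492.
E_xy < 0, so the goods are complements.

complements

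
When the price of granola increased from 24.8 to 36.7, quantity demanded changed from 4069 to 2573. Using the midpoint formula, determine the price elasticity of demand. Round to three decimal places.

%Δq = (2573 − 4069)/[(4069 + 2573)/2] = -1496/3321 ≈ -0.4505.
%Δp = (36.7 − 24.8)/[(24.8 + 36.7)/2] = 11.9/30.75 ≈ 0.3870.
Arc elasticity E = %Δq/%Δp ≈ -0.4505/0.3870 ≈ -1.164.
|E| > 1: demand is elastic over this range.

-1.164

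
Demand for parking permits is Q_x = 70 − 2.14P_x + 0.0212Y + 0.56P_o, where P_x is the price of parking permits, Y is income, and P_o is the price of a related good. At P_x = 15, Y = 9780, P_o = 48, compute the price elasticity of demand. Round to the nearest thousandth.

Evaluating quantity at (P_x, Y, P_o) gives Q_x = 70 − 2.14(15) + 0.0212(9780) + 0.56(48) = 70 − 32.1 + 207.336 + 26.88 = 272.116.
∂Q_x/∂P_x = −2.14, so E_p = (−2.14)·(15/272.116) ≈ -0.118.
|E_p| < 1: demand is inelastic.

-0.118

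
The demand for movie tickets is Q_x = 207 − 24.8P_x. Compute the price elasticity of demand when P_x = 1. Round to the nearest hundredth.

At P_x = 1, Q_x = 182.2.
dQ_x/dP_x = −24.8.
Point elasticity E = (dQ_x/dP_x)·(P_x/Q_x) = -24.8 × 1/182.2 ≈ -0.14.
|E| < 1, so demand is inelastic at this price.

-0.14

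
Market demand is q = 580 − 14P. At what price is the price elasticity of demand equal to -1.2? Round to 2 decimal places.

Set −bP/(a − bP) = −1.2 ⇒ bP = 1.2(a − bP) ⇒ bP(1+1.2) = 1.2·a.
P = 1.2·580/(14·2.2) ≈ 22.60.

22.60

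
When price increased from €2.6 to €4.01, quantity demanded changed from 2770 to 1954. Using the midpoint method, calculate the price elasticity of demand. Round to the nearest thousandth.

%Δq = (1954 − 2770)/[(2770 + 1954)/2] = -816/2362 ≈ -0.3455.
%Δp = (4.01 − 2.6)/[(2.6 + 4.01)/2] = 1.41/3.305 ≈ 0.4266.
Arc elasticity E = %Δq/%Δp ≈ -0.3455/0.4266 ≈ -0.810.
|E| < 1: demand is inelastic over this range.

-0.810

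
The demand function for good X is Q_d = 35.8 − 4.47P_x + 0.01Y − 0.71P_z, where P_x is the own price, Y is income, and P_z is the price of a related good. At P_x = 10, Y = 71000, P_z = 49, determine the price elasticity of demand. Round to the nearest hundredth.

-0.07

At the given point, Q_d = 35.8 − 4.47(10) + 0.01(71000) − 0.71(49) = 35.8 − 44.7 + 710 − 34.79 = 666.31.
∂Q_d/∂P_x = −4.47, so E_p = (−4.47)·(10/666.31) ≈ -0.07.
|E_p| < 1: demand is inelastic.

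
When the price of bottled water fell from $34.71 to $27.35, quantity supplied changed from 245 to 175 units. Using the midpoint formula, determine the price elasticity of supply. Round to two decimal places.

%ΔQ = (175 − 245)/[(245 + 175)/2] = -70/210 ≈ -0.3333.
%Δp = (27.35 − 34.71)/[(34.71 + 27.35)/2] = -7.36/31.03 ≈ -0.2372.
Arc elasticity E = %ΔQ/%Δp ≈ -0.3333/-0.2372 ≈ 1.41.
|E| > 1: supply is elastic over this range.

1.41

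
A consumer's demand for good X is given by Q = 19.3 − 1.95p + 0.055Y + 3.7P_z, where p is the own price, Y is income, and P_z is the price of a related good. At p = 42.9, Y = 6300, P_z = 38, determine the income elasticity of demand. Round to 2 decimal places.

0.82

Substituting, Q = 19.3 − 1.95(42.9) + 0.055(6300) + 3.7(38) = 19.3 − 83.655 + 346.5 + 140.6 = 422.745.
∂Q/∂Y = +0.055, so E_I = 0.055·(6300/422.745) ≈ 0.82.
E_I ∈ (0,1): normal good (necessity).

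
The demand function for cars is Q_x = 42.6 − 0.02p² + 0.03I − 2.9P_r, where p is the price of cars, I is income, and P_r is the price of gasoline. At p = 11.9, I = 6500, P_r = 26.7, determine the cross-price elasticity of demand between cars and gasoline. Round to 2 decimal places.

Substituting, Q_x = 42.6 − 0.02(11.9)² + 0.03(6500) − 2.9(26.7) = 42.6 − 2.8322 + 195 − 77.43 = 157.3378.
∂Q_x/∂P_r = −2.9, so E_xy = -2.9·(26.7/157.3378) ≈ -0.49.
E_xy < 0: the goods are complements.

-0.49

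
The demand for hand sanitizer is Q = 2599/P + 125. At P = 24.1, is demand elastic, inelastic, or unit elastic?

At P = 24.1, Q = 232.8423.
dQ/dP = −2599/P² = −4.4748.
Point elasticity E = (dQ/dP)·(P/Q) = -4.4748 × 24.1/232.8423 ≈ -0.463.
|E| ≈ 0.463 < 1, so demand is inelastic.

inelastic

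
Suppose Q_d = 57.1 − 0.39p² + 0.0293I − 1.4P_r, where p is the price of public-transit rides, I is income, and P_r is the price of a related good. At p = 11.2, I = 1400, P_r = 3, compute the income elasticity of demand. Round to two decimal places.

Evaluating quantity at (p, I, P_r) gives Q_d = 57.1 − 0.39(11.2)² + 0.0293(1400) − 1.4(3) = 57.1 − 48.9216 + 41.02 − 4.2 = 44.9984.
∂Q_d/∂I = +0.0293, so E_I = 0.0293·(1400/44.9984) ≈ 0.91.
E_I ∈ (0,1): normal good (necessity).

0.91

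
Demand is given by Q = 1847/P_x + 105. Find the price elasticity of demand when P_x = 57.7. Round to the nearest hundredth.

At P_x = 57.7, Q = 137.0104.
dQ/dP_x = −1847/P_x² = −0.5548.
Point elasticity E = (dQ/dP_x)·(P_x/Q) = -0.5548 × 57.7/137.0104 ≈ -0.23.
|E| < 1, so demand is inelastic at this price.

-0.23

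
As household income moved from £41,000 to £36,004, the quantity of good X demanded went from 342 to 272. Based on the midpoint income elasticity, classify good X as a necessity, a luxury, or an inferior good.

%ΔQ = (272 − 342)/[(342+272)/2] = -70/307 ≈ -0.2280.
%ΔI = (36,004 − 41,000)/[(41,000+36,004)/2] = -4996/38502 ≈ -0.1298.
E_I = %ΔQ/%ΔI ≈ 1.757.
E_I > 1: normal good (luxury).

luxury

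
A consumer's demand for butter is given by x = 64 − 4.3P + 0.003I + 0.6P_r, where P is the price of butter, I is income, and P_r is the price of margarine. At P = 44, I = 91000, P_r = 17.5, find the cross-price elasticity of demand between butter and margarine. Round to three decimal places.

At the given point, x = 64 − 4.3(44) + 0.003(91000) + 0.6(17.5) = 64 − 189.2 + 273 + 10.5 = 158.3.
∂x/∂P_r = +0.6, so E_xy = 0.6·(17.5/158.3) ≈ 0.066.
E_xy > 0: the goods are substitutes.

0.066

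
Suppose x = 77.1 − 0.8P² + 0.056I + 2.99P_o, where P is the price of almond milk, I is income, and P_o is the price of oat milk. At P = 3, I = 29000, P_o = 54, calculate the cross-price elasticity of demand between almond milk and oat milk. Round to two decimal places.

Evaluating quantity at (P, I, P_o) gives x = 77.1 − 0.8(3)² + 0.056(29000) + 2.99(54) = 77.1 − 7.2 + 1624 + 161.46 = 1855.36.
∂x/∂P_o = +2.99, so E_xy = 2.99·(54/1855.36) ≈ 0.09.
E_xy > 0: the goods are substitutes.

0.09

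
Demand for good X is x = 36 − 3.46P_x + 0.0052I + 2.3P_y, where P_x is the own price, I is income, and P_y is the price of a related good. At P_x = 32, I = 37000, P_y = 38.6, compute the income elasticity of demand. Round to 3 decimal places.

Evaluating quantity at (P_x, I, P_y) gives x = 36 − 3.46(32) + 0.0052(37000) + 2.3(38.6) = 36 − 110.72 + 192.4 + 88.78 = 206.46.
∂x/∂I = +0.0052, so E_I = 0.0052·(37000/206.46) ≈ 0.932.
E_I ∈ (0,1): normal good (necessity).

0.932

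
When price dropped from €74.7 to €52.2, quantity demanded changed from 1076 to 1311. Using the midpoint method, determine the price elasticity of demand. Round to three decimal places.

%Δq = (1311 − 1076)/[(1076 + 1311)/2] = 235/1193.5 ≈ 0.1969.
%Δp = (52.2 − 74.7)/[(74.7 + 52.2)/2] = -22.5/63.45 ≈ -0.3546.
Arc elasticity E = %Δq/%Δp ≈ 0.1969/-0.3546 ≈ -0.555.
|E| < 1: demand is inelastic over this range.

-0.555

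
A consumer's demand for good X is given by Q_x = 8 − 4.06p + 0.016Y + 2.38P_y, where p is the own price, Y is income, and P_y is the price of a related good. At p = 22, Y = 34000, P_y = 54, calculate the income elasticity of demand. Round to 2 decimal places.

0.92

At the given point, Q_x = 8 − 4.06(22) + 0.016(34000) + 2.38(54) = 8 − 89.32 + 544 + 128.52 = 591.2.
∂Q_x/∂Y = +0.016, so E_I = 0.016·(34000/591.2) ≈ 0.92.
E_I ∈ (0,1): normal good (necessity).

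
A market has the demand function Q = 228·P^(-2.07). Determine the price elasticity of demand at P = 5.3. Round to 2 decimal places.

For a Cobb–Douglas (constant-elasticity) form Q = A·P^α·…, the elasticity with respect to P equals the exponent α at every point.
Here the exponent on P is -2.07, so the price elasticity of demand is -2.07.

-2.07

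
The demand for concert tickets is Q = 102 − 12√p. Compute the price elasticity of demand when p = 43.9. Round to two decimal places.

At p = 43.9, Q = 22.4915.
dQ/dp = −12/(2√p) = −12/(2·6.6257).
Point elasticity E = (dQ/dp)·(p/Q) = -0.9056 × 43.9/22.4915 ≈ -1.77.
|E| > 1, so demand is elastic at this price.

-1.77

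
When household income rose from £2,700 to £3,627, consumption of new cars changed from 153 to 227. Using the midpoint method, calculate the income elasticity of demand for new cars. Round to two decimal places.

1.33

%ΔQ = (227 − 153)/[(153+227)/2] = 74/190 ≈ 0.3895.
%ΔI = (3,627 − 2,700)/[(2,700+3,627)/2] = 927/3163.5 ≈ 0.2930.
E_I = %ΔQ/%ΔI ≈ 1.33.
E_I > 1: normal good (luxury).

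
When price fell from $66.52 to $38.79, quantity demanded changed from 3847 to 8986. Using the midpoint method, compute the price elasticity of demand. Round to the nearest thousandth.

%ΔQ = (8986 − 3847)/[(3847 + 8986)/2] = 5139/6416.5 ≈ 0.8009.
%Δp = (38.79 − 66.52)/[(66.52 + 38.79)/2] = -27.73/52.655 ≈ -0.5266.
Arc elasticity E = %ΔQ/%Δp ≈ 0.8009/-0.5266 ≈ -1.521.
|E| > 1: demand is elastic over this range.

-1.521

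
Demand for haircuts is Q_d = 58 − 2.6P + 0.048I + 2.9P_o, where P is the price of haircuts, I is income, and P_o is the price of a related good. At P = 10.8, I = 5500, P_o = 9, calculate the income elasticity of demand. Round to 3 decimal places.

0.825

First evaluate Q_d: 58 − 2.6(10.8) + 0.048(5500) + 2.9(9) = 58 − 28.08 + 264 + 26.1 = 320.02.
∂Q_d/∂I = +0.048, so E_I = 0.048·(5500/320.02) ≈ 0.825.
E_I ∈ (0,1): normal good (necessity).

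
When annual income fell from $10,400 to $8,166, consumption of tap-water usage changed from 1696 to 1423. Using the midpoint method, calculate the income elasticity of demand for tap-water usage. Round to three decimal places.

%ΔQ = (1423 − 1696)/[(1696+1423)/2] = -273/1559.5 ≈ -0.1751.
%ΔM = (8,166 − 10,400)/[(10,400+8,166)/2] = -2234/9283 ≈ -0.2407.
E_I = %ΔQ/%ΔM ≈ 0.727.
E_I ∈ (0,1): normal good (necessity).

0.727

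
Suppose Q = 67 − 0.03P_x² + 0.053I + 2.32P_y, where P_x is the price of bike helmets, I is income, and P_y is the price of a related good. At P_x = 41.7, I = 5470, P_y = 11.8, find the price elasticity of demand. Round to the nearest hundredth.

Evaluating quantity at (P_x, I, P_y) gives Q = 67 − 0.03(41.7)² + 0.053(5470) + 2.32(11.8) = 67 − 52.1667 + 289.91 + 27.376 = 332.1193.
∂Q/∂P_x = −2·0.03·P_x = -2.502, so E_p = -2.502·(41.7/332.1193) ≈ -0.31.
|E_p| < 1: demand is inelastic.

-0.31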